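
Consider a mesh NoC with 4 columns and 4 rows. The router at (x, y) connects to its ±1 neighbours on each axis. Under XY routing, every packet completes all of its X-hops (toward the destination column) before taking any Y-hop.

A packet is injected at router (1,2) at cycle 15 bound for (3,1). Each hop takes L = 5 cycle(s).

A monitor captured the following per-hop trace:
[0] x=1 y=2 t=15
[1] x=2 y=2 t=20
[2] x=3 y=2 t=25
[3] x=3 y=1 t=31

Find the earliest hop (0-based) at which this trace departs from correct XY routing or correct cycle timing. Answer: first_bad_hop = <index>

first_bad_hop = 3

hop 1: step (+1,+0), +5 cyc — ok
hop 2: step (+1,+0), +5 cyc — ok
hop 3: step (+0,-1), +6 cyc — BAD: Δcyc=6≠L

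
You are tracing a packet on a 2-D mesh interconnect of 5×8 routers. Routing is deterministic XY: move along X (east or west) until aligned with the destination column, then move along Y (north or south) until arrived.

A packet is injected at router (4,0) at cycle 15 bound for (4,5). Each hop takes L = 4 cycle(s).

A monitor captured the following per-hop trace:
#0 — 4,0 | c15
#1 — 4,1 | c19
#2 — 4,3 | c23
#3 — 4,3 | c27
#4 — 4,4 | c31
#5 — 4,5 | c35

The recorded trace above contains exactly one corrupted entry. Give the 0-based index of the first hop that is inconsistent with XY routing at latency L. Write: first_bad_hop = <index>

first_bad_hop = 2

[1] (+0,+1) / 4c ⇒ ok
[2] (+0,+2) / 4c ⇒ BAD: non-unit step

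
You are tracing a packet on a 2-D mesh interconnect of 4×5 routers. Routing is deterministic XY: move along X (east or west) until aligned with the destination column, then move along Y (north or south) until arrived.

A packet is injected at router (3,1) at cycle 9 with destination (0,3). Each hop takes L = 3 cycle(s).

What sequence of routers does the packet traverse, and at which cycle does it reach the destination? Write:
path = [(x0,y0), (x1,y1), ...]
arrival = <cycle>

hop 0: (3,1) @ cyc 9
hop 1: (2,1) @ cyc 12  [W]
hop 2: (1,1) @ cyc 15  [W]
hop 3: (0,1) @ cyc 18  [W]
hop 4: (0,2) @ cyc 21  [N]
hop 5: (0,3) @ cyc 24  [N]

path = [(3,1), (2,1), (1,1), (0,1), (0,2), (0,3)]
arrival = 24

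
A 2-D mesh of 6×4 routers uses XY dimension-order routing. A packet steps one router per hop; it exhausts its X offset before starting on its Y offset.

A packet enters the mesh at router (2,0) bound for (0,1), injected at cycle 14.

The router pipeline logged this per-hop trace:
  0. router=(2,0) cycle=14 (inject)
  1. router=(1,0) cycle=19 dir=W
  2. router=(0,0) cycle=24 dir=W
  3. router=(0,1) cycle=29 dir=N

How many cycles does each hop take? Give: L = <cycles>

From hop 0 (14) to hop 1 (19): +5 cycles.
One hop costs L cycles, so L = 5.

L = 5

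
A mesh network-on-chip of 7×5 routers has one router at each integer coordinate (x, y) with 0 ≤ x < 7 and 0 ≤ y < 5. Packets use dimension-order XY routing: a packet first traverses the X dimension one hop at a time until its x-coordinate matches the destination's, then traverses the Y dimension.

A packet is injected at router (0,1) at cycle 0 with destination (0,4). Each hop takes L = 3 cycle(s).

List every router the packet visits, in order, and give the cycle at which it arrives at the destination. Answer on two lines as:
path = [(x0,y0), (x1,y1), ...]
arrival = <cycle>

hop 0: (0,1) @ cyc 0
hop 1: (0,2) @ cyc 3  [N]
hop 2: (0,3) @ cyc 6  [N]
hop 3: (0,4) @ cyc 9  [N]

path = [(0,1), (0,2), (0,3), (0,4)]
arrival = 9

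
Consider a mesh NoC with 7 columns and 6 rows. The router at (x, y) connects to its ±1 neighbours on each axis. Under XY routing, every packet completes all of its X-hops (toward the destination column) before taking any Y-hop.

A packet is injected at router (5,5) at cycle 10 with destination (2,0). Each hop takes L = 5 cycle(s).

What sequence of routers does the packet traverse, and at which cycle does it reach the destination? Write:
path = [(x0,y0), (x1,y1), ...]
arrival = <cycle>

#0 — 5,5 | c10
#1 — 4,5 | c15 | W
#2 — 3,5 | c20 | W
#3 — 2,5 | c25 | W
#4 — 2,4 | c30 | S
#5 — 2,3 | c35 | S
#6 — 2,2 | c40 | S
#7 — 2,1 | c45 | S
#8 — 2,0 | c50 | S

path = [(5,5), (4,5), (3,5), (2,5), (2,4), (2,3), (2,2), (2,1), (2,0)]
arrival = 50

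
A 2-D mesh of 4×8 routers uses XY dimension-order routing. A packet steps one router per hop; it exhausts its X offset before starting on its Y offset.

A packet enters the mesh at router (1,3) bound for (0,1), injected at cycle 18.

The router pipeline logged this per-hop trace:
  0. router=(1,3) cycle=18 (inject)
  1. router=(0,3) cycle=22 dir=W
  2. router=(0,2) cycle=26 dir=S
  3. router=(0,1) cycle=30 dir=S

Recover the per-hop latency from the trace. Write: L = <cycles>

cyc[1] − cyc[0] = 22 − 18 = 4.
Each hop adds L, hence L = 4.

L = 4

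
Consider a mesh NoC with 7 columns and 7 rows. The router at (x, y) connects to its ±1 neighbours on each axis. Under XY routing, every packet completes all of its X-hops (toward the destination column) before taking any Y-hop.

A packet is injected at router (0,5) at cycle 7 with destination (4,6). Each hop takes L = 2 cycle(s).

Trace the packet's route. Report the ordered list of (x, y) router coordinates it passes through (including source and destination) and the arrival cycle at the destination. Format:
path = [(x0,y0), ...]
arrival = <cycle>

path = [(0,5), (1,5), (2,5), (3,5), (4,5), (4,6)]
arrival = 17

src (0,5)  cyc=7
E→(1,5)  cyc=9
E→(2,5)  cyc=11
E→(3,5)  cyc=13
E→(4,5)  cyc=15
N→(4,6)  cyc=17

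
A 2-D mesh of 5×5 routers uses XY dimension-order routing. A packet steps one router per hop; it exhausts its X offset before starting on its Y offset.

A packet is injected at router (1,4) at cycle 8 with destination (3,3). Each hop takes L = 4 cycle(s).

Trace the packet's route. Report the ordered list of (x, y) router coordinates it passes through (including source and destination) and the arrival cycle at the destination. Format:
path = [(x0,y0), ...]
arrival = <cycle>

  0. router=(1,4) cycle=8 (inject)
  1. router=(2,4) cycle=12 dir=E
  2. router=(3,4) cycle=16 dir=E
  3. router=(3,3) cycle=20 dir=S

path = [(1,4), (2,4), (3,4), (3,3)]
arrival = 20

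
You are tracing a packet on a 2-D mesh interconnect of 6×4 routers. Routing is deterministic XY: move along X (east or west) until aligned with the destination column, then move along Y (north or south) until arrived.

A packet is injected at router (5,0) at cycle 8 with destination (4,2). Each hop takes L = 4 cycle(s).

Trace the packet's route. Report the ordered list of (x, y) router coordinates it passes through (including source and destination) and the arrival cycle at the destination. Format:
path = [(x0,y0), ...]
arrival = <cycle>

  0. router=(5,0) cycle=8 (inject)
  1. router=(4,0) cycle=12 dir=W
  2. router=(4,1) cycle=16 dir=N
  3. router=(4,2) cycle=20 dir=N

path = [(5,0), (4,0), (4,1), (4,2)]
arrival = 20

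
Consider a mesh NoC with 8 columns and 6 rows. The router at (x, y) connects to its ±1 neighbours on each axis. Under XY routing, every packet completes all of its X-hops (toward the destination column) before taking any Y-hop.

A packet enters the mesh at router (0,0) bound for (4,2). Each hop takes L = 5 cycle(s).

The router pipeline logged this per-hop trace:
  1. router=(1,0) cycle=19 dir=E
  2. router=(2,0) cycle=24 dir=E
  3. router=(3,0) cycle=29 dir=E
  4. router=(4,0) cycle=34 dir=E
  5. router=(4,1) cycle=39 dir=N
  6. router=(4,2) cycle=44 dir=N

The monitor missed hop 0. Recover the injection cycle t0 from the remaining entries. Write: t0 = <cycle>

t0 = 14

At hop 1 the cycle is 19; in general cyc_k = t0 + kL.
So t0 = 19 − 1·5 = 14.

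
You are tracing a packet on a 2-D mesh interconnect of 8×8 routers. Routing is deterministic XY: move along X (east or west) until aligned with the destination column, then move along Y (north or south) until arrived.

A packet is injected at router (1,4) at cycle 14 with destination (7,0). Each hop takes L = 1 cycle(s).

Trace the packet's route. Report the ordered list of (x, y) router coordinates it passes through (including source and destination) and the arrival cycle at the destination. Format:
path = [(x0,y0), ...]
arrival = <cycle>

[0] x=1 y=4 t=14
[1] x=2 y=4 t=15 →E
[2] x=3 y=4 t=16 →E
[3] x=4 y=4 t=17 →E
[4] x=5 y=4 t=18 →E
[5] x=6 y=4 t=19 →E
[6] x=7 y=4 t=20 →E
[7] x=7 y=3 t=21 →S
[8] x=7 y=2 t=22 →S
[9] x=7 y=1 t=23 →S
[10] x=7 y=0 t=24 →S

path = [(1,4), (2,4), (3,4), (4,4), (5,4), (6,4), (7,4), (7,3), (7,2), (7,1), (7,0)]
arrival = 24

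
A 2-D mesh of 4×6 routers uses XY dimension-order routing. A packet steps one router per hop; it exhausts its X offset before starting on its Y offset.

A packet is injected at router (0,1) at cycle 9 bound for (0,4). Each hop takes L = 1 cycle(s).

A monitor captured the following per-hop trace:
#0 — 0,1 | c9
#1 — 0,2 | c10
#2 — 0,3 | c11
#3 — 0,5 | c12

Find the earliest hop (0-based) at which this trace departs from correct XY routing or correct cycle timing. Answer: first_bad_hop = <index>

  1: Δx=+0 Δy=+1 Δt=1 [ok]
  2: Δx=+0 Δy=+1 Δt=1 [ok]
  3: Δx=+0 Δy=+2 Δt=1 [BAD: non-unit step]

first_bad_hop = 3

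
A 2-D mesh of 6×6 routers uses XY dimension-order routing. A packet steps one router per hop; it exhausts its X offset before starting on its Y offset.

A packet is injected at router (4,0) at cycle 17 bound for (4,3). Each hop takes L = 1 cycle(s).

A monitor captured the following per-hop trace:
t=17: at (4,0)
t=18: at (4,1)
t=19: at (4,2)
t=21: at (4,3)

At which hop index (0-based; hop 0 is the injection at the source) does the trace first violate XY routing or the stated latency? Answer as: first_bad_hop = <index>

hop 1: step (+0,+1), +1 cyc — ok
hop 2: step (+0,+1), +1 cyc — ok
hop 3: step (+0,+1), +2 cyc — BAD: Δcyc=2≠L

first_bad_hop = 3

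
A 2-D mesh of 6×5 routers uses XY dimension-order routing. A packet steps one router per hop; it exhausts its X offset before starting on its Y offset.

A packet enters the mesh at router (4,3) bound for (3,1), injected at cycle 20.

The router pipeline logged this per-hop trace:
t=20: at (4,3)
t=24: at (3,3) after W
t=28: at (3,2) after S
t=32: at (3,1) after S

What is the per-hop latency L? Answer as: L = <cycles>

L = 4

cyc[1] − cyc[0] = 24 − 20 = 4.
Each hop adds L, hence L = 4.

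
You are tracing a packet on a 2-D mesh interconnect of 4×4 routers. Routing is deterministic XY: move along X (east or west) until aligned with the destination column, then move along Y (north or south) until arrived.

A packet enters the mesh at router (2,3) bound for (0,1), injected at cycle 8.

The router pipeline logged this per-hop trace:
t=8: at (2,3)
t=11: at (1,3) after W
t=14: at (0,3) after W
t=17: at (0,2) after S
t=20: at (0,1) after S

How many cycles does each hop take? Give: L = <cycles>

L = 3

From hop 0 (8) to hop 1 (11): +3 cycles.
Each hop adds L, hence L = 3.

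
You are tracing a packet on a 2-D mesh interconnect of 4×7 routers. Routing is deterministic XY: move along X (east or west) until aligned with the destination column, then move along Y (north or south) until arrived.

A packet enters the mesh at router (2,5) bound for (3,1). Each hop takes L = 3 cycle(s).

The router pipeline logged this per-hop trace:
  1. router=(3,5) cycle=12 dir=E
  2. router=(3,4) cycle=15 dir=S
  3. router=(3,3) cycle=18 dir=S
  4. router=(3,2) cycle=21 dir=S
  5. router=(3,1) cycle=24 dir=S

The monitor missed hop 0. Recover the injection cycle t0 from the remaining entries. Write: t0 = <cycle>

At hop 1 the cycle is 12; in general cyc_k = t0 + kL.
Subtract one hop: t0 = 12 − 3 = 9.

t0 = 9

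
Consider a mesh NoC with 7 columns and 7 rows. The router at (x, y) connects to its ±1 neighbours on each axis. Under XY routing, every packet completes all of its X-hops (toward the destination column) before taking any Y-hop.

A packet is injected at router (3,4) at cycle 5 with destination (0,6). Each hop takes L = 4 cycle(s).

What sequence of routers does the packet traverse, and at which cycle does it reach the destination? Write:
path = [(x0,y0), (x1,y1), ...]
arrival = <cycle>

path = [(3,4), (2,4), (1,4), (0,4), (0,5), (0,6)]
arrival = 25

hop 0: (3,4) @ cyc 5
hop 1: (2,4) @ cyc 9  [W]
hop 2: (1,4) @ cyc 13  [W]
hop 3: (0,4) @ cyc 17  [W]
hop 4: (0,5) @ cyc 21  [N]
hop 5: (0,6) @ cyc 25  [N]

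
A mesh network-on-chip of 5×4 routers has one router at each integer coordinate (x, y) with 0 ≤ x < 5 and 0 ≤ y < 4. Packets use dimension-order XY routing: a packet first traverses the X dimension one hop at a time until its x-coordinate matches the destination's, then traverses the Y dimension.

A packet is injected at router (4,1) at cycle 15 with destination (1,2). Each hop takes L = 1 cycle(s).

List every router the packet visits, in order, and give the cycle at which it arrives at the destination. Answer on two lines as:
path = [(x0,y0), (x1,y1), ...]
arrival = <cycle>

t=15: at (4,1)
t=16: at (3,1) after W
t=17: at (2,1) after W
t=18: at (1,1) after W
t=19: at (1,2) after N

path = [(4,1), (3,1), (2,1), (1,1), (1,2)]
arrival = 19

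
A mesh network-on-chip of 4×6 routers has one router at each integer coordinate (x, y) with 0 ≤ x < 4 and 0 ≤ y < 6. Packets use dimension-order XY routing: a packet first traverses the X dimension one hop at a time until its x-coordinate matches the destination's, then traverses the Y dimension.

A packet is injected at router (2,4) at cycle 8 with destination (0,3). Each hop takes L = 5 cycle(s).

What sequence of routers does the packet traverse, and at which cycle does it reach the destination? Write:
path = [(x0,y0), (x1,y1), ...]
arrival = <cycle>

path = [(2,4), (1,4), (0,4), (0,3)]
arrival = 23

src (2,4)  cyc=8
W→(1,4)  cyc=13
W→(0,4)  cyc=18
S→(0,3)  cyc=23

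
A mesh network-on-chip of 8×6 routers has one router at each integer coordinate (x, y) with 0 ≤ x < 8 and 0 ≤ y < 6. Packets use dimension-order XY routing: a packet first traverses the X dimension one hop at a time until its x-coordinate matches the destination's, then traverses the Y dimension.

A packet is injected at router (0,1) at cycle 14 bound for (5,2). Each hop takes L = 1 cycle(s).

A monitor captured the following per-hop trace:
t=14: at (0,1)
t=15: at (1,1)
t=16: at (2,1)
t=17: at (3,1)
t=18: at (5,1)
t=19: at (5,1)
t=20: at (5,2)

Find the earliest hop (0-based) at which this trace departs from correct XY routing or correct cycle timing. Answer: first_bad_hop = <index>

first_bad_hop = 4

hop 1: step (+1,+0), +1 cyc — ok
hop 2: step (+1,+0), +1 cyc — ok
hop 3: step (+1,+0), +1 cyc — ok
hop 4: step (+2,+0), +1 cyc — BAD: non-unit step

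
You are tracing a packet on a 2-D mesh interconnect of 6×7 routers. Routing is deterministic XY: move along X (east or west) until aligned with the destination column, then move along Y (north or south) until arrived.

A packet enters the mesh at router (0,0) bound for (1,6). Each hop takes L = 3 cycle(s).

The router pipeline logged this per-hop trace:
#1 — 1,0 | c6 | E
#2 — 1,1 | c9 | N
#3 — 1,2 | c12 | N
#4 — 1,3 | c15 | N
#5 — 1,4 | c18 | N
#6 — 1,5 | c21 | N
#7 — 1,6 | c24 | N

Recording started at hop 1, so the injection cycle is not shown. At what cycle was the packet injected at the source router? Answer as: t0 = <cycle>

Hop 1 reached at cycle 6; hop k is at t0 + k·L.
t0 = cyc[1] − L = 6 − 3 = 3.

t0 = 3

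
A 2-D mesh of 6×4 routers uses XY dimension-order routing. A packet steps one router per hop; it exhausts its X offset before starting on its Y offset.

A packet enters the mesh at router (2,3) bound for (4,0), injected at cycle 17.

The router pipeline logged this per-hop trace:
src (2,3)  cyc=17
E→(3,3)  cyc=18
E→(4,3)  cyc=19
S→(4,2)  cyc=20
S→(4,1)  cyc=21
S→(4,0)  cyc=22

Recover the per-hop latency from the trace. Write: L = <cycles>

L = 1

cyc[1] − cyc[0] = 18 − 17 = 1.
Per-hop latency L = Δcyc = 1.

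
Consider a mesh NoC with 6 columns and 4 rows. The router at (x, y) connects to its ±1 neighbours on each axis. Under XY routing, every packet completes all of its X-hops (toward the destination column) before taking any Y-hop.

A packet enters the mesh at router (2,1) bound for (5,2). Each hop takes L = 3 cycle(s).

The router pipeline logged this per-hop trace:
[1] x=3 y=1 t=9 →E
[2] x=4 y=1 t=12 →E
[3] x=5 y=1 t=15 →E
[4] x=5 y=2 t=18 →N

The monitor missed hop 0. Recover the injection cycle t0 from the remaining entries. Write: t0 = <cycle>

The first recorded entry is hop 1 at cycle 9.
Therefore t0 = 9 − L = 6.

t0 = 6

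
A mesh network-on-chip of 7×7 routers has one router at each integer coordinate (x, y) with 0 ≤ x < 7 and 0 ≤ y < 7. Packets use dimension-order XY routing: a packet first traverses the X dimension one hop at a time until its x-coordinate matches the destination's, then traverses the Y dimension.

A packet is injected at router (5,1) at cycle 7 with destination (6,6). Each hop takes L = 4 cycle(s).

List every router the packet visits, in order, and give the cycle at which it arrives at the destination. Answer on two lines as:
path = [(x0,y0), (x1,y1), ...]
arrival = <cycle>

t=7: at (5,1)
t=11: at (6,1) after E
t=15: at (6,2) after N
t=19: at (6,3) after N
t=23: at (6,4) after N
t=27: at (6,5) after N
t=31: at (6,6) after N

path = [(5,1), (6,1), (6,2), (6,3), (6,4), (6,5), (6,6)]
arrival = 31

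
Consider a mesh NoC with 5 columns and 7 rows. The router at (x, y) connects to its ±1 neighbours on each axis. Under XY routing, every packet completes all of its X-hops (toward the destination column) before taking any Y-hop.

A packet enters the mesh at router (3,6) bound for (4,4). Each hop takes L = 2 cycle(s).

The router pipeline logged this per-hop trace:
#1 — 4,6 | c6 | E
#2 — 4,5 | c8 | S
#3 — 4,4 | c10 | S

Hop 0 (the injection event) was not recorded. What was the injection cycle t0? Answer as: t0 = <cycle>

Hop 1 reached at cycle 6; hop k is at t0 + k·L.
Therefore t0 = 6 − L = 4.

t0 = 4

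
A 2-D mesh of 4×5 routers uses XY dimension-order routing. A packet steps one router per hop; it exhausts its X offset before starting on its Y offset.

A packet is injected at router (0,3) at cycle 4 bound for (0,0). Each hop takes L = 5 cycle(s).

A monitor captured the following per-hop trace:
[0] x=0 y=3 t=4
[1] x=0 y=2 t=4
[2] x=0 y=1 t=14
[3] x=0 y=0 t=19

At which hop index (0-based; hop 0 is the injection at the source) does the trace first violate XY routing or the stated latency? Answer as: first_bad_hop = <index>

first_bad_hop = 1

  1: Δx=+0 Δy=-1 Δt=0 [BAD: Δcyc=0≠L]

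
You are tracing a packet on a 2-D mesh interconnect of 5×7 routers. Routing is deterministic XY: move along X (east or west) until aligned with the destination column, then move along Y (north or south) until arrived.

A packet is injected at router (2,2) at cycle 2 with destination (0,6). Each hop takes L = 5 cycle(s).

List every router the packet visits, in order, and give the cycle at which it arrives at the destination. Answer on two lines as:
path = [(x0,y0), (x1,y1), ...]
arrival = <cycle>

  0. router=(2,2) cycle=2 (inject)
  1. router=(1,2) cycle=7 dir=W
  2. router=(0,2) cycle=12 dir=W
  3. router=(0,3) cycle=17 dir=N
  4. router=(0,4) cycle=22 dir=N
  5. router=(0,5) cycle=27 dir=N
  6. router=(0,6) cycle=32 dir=N

path = [(2,2), (1,2), (0,2), (0,3), (0,4), (0,5), (0,6)]
arrival = 32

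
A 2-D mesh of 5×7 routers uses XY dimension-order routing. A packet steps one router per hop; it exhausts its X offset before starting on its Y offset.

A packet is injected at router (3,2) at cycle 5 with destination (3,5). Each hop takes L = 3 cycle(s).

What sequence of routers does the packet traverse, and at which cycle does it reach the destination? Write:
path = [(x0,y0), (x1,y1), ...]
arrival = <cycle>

path = [(3,2), (3,3), (3,4), (3,5)]
arrival = 14

[0] x=3 y=2 t=5
[1] x=3 y=3 t=8 →N
[2] x=3 y=4 t=11 →N
[3] x=3 y=5 t=14 →N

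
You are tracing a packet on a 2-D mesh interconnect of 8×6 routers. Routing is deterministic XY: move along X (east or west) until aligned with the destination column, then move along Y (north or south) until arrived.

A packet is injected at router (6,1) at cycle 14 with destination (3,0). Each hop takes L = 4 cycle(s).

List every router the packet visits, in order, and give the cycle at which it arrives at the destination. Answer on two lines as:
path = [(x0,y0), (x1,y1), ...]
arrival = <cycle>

t=14: at (6,1)
t=18: at (5,1) after W
t=22: at (4,1) after W
t=26: at (3,1) after W
t=30: at (3,0) after S

path = [(6,1), (5,1), (4,1), (3,1), (3,0)]
arrival = 30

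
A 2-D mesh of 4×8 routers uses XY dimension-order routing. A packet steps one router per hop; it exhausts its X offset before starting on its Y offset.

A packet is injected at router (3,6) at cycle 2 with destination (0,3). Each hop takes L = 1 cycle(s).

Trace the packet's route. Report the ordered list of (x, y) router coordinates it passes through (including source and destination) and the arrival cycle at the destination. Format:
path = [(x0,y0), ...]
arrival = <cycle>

path = [(3,6), (2,6), (1,6), (0,6), (0,5), (0,4), (0,3)]
arrival = 8

t=2: at (3,6)
t=3: at (2,6) after W
t=4: at (1,6) after W
t=5: at (0,6) after W
t=6: at (0,5) after S
t=7: at (0,4) after S
t=8: at (0,3) after S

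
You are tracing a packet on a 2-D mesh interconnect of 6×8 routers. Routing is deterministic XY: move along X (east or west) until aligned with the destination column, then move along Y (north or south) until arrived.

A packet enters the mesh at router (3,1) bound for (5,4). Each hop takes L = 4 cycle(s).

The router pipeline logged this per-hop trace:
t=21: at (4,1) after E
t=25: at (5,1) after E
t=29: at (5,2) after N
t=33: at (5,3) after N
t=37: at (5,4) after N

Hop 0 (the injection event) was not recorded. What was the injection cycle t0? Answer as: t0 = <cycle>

Hop 1 reached at cycle 21; hop k is at t0 + k·L.
t0 = cyc[1] − L = 21 − 4 = 17.

t0 = 17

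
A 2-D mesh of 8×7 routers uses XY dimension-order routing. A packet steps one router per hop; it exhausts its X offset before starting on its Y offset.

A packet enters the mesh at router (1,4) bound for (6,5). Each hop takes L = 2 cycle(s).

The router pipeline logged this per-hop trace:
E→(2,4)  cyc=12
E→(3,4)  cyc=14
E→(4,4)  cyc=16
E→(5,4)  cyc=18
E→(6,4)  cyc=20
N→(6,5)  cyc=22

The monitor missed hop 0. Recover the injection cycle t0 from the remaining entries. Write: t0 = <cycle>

cyc[1] = 12 and cyc[k] = t0 + k·L for every k.
t0 = cyc[1] − L = 12 − 2 = 10.

t0 = 10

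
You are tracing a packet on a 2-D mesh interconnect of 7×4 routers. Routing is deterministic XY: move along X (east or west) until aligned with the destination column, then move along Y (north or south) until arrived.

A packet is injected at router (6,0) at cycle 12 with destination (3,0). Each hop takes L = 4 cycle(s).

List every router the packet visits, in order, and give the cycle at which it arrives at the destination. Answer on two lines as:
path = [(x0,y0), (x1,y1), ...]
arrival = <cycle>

path = [(6,0), (5,0), (4,0), (3,0)]
arrival = 24

src (6,0)  cyc=12
W→(5,0)  cyc=16
W→(4,0)  cyc=20
W→(3,0)  cyc=24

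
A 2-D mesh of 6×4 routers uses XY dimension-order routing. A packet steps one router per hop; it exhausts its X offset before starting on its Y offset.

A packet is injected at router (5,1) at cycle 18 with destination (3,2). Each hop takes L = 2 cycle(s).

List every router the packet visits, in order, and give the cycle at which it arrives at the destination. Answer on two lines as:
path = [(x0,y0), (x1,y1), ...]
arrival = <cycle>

path = [(5,1), (4,1), (3,1), (3,2)]
arrival = 24

[0] x=5 y=1 t=18
[1] x=4 y=1 t=20 →W
[2] x=3 y=1 t=22 →W
[3] x=3 y=2 t=24 →N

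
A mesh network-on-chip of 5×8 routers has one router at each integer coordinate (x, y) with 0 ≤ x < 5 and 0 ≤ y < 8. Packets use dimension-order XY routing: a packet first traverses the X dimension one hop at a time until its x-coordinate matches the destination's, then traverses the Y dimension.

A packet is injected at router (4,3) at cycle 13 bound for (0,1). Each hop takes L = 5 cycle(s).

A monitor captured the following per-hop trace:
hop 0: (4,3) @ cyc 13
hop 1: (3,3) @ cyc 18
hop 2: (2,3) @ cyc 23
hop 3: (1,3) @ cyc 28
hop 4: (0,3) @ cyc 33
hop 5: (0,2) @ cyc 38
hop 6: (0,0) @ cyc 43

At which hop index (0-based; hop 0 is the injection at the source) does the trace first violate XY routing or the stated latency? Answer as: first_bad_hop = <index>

  1: Δx=-1 Δy=+0 Δt=5 [ok]
  2: Δx=-1 Δy=+0 Δt=5 [ok]
  3: Δx=-1 Δy=+0 Δt=5 [ok]
  4: Δx=-1 Δy=+0 Δt=5 [ok]
  5: Δx=+0 Δy=-1 Δt=5 [ok]
  6: Δx=+0 Δy=-2 Δt=5 [BAD: non-unit step]

first_bad_hop = 6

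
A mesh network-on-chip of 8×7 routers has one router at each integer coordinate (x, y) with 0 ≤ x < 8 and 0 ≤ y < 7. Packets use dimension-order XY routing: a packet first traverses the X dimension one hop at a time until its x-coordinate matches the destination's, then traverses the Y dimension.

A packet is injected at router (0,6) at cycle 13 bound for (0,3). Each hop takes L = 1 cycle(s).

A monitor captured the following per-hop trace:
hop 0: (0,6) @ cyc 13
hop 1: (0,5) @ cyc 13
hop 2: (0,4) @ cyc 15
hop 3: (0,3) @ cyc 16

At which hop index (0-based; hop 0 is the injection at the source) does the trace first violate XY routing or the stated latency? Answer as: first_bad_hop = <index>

check 1→ d=(0,-1) cyc+0: BAD: Δcyc=0≠L

first_bad_hop = 1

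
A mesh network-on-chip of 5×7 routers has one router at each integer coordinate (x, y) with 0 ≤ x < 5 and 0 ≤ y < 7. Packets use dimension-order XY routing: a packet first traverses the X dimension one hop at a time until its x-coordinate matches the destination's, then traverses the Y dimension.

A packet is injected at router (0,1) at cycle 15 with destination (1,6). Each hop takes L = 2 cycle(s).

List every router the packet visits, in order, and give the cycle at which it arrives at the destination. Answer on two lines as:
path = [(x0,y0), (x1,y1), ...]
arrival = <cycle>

  0. router=(0,1) cycle=15 (inject)
  1. router=(1,1) cycle=17 dir=E
  2. router=(1,2) cycle=19 dir=N
  3. router=(1,3) cycle=21 dir=N
  4. router=(1,4) cycle=23 dir=N
  5. router=(1,5) cycle=25 dir=N
  6. router=(1,6) cycle=27 dir=N

path = [(0,1), (1,1), (1,2), (1,3), (1,4), (1,5), (1,6)]
arrival = 27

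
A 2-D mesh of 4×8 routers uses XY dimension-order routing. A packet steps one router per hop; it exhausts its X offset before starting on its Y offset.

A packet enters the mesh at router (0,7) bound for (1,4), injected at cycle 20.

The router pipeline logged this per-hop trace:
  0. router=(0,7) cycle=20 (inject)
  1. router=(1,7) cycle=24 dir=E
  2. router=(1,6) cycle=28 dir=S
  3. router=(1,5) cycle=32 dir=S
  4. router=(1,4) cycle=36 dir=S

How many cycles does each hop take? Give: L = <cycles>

L = 4

Δcyc across hop 0→1: 24 − 20 = 4.
One hop costs L cycles, so L = 4.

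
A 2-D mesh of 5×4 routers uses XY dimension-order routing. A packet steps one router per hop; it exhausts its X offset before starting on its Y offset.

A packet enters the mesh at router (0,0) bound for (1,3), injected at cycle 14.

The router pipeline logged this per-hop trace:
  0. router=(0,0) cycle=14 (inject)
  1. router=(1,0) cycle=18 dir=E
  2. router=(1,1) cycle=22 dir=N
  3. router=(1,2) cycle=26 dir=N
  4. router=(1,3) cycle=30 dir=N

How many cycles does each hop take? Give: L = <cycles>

cyc[1] − cyc[0] = 18 − 14 = 4.
One hop costs L cycles, so L = 4.

L = 4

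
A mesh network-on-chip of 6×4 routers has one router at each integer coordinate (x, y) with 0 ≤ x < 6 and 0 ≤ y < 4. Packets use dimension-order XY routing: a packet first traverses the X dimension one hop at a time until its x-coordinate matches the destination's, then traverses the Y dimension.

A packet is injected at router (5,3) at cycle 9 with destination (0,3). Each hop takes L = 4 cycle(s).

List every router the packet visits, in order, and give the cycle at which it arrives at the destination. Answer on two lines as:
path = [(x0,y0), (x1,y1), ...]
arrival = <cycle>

path = [(5,3), (4,3), (3,3), (2,3), (1,3), (0,3)]
arrival = 29

  0. router=(5,3) cycle=9 (inject)
  1. router=(4,3) cycle=13 dir=W
  2. router=(3,3) cycle=17 dir=W
  3. router=(2,3) cycle=21 dir=W
  4. router=(1,3) cycle=25 dir=W
  5. router=(0,3) cycle=29 dir=W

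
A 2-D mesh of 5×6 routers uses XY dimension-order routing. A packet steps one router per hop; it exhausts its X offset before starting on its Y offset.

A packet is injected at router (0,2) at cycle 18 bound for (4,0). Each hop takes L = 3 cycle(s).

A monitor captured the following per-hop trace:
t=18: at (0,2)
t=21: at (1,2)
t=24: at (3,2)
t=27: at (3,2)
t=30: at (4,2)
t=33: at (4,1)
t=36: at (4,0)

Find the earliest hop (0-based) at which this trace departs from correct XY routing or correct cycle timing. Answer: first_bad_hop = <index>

hop 1: step (+1,+0), +3 cyc — ok
hop 2: step (+2,+0), +3 cyc — BAD: non-unit step

first_bad_hop = 2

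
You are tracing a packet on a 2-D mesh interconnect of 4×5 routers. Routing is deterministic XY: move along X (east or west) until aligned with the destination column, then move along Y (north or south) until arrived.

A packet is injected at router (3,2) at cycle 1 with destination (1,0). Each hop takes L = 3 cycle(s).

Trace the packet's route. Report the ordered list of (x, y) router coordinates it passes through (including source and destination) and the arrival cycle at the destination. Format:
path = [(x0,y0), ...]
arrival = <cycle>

path = [(3,2), (2,2), (1,2), (1,1), (1,0)]
arrival = 13

  0. router=(3,2) cycle=1 (inject)
  1. router=(2,2) cycle=4 dir=W
  2. router=(1,2) cycle=7 dir=W
  3. router=(1,1) cycle=10 dir=S
  4. router=(1,0) cycle=13 dir=S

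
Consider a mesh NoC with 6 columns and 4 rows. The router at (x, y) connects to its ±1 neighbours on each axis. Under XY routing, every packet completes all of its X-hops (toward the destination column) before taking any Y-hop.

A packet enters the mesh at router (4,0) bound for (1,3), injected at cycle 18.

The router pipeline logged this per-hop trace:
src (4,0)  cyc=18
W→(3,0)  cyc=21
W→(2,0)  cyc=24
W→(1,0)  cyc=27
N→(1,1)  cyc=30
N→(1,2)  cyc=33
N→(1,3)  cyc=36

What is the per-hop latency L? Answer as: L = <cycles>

Between hops 0 and 1 the cycle counter advances 21 − 18 = 3.
Per-hop latency L = Δcyc = 3.

L = 3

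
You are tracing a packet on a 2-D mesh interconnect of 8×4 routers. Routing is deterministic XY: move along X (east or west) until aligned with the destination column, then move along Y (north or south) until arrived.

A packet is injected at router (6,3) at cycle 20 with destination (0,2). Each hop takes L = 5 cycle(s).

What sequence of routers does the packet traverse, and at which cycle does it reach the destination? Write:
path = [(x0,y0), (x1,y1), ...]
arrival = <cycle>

path = [(6,3), (5,3), (4,3), (3,3), (2,3), (1,3), (0,3), (0,2)]
arrival = 55

src (6,3)  cyc=20
W→(5,3)  cyc=25
W→(4,3)  cyc=30
W→(3,3)  cyc=35
W→(2,3)  cyc=40
W→(1,3)  cyc=45
W→(0,3)  cyc=50
S→(0,2)  cyc=55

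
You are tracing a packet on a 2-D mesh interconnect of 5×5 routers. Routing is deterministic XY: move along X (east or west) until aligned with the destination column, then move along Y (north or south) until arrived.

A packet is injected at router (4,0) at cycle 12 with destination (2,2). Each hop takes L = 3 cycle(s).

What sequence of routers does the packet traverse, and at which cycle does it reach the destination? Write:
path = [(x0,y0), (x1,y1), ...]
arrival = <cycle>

path = [(4,0), (3,0), (2,0), (2,1), (2,2)]
arrival = 24

#0 — 4,0 | c12
#1 — 3,0 | c15 | W
#2 — 2,0 | c18 | W
#3 — 2,1 | c21 | N
#4 — 2,2 | c24 | N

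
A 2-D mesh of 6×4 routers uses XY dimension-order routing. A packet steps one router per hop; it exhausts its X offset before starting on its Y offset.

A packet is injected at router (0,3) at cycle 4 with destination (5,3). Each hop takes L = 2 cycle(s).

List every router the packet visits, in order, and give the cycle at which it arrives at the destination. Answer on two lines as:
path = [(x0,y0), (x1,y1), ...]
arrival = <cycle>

src (0,3)  cyc=4
E→(1,3)  cyc=6
E→(2,3)  cyc=8
E→(3,3)  cyc=10
E→(4,3)  cyc=12
E→(5,3)  cyc=14

path = [(0,3), (1,3), (2,3), (3,3), (4,3), (5,3)]
arrival = 14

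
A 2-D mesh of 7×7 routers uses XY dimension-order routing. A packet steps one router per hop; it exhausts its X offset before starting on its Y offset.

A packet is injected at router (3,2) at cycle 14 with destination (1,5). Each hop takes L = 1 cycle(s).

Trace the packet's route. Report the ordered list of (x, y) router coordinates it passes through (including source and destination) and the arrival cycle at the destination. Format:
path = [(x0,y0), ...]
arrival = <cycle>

#0 — 3,2 | c14
#1 — 2,2 | c15 | W
#2 — 1,2 | c16 | W
#3 — 1,3 | c17 | N
#4 — 1,4 | c18 | N
#5 — 1,5 | c19 | N

path = [(3,2), (2,2), (1,2), (1,3), (1,4), (1,5)]
arrival = 19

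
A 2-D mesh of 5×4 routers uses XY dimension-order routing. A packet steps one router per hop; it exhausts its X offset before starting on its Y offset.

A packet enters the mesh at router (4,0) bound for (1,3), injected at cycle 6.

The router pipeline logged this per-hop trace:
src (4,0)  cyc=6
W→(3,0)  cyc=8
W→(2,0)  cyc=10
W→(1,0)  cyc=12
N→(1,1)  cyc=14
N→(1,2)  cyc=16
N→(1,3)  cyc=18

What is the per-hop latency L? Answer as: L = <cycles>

L = 2

cyc[1] − cyc[0] = 8 − 6 = 2.
Per-hop latency L = Δcyc = 2.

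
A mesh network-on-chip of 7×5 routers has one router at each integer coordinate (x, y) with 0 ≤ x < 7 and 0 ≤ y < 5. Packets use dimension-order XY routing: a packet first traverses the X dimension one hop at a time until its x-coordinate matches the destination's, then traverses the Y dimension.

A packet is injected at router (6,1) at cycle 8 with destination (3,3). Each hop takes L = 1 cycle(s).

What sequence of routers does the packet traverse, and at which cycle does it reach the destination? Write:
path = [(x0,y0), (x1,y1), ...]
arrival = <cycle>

t=8: at (6,1)
t=9: at (5,1) after W
t=10: at (4,1) after W
t=11: at (3,1) after W
t=12: at (3,2) after N
t=13: at (3,3) after N

path = [(6,1), (5,1), (4,1), (3,1), (3,2), (3,3)]
arrival = 13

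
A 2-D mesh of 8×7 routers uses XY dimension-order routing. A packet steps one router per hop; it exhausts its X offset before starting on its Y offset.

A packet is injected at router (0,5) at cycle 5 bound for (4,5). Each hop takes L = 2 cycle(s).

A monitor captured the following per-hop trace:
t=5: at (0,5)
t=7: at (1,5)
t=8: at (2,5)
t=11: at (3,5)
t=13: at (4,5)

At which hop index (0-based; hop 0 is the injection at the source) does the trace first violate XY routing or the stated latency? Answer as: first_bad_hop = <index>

  1: Δx=+1 Δy=+0 Δt=2 [ok]
  2: Δx=+1 Δy=+0 Δt=1 [BAD: Δcyc=1≠L]

first_bad_hop = 2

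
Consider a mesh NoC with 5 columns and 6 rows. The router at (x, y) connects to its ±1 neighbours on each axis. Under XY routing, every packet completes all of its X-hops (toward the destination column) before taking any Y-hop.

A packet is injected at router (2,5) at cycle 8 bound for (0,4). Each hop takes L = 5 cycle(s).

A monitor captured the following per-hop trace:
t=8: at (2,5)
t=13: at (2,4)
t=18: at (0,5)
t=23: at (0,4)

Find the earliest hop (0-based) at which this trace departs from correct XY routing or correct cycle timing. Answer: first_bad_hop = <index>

hop 1: step (+0,-1), +5 cyc — BAD: Y-move but x=2≠0

first_bad_hop = 1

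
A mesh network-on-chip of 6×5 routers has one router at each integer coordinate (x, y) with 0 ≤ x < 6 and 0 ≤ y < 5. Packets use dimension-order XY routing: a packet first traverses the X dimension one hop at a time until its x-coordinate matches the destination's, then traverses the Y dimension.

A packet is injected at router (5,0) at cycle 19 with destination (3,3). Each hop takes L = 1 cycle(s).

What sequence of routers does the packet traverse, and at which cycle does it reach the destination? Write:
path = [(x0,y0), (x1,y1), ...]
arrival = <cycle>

#0 — 5,0 | c19
#1 — 4,0 | c20 | W
#2 — 3,0 | c21 | W
#3 — 3,1 | c22 | N
#4 — 3,2 | c23 | N
#5 — 3,3 | c24 | N

path = [(5,0), (4,0), (3,0), (3,1), (3,2), (3,3)]
arrival = 24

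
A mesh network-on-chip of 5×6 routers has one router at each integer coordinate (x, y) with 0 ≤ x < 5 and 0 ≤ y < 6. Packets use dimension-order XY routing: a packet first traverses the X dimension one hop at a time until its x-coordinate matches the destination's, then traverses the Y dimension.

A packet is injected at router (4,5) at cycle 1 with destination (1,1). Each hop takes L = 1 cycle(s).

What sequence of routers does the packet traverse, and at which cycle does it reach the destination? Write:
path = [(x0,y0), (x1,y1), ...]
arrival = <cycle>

[0] x=4 y=5 t=1
[1] x=3 y=5 t=2 →W
[2] x=2 y=5 t=3 →W
[3] x=1 y=5 t=4 →W
[4] x=1 y=4 t=5 →S
[5] x=1 y=3 t=6 →S
[6] x=1 y=2 t=7 →S
[7] x=1 y=1 t=8 →S

path = [(4,5), (3,5), (2,5), (1,5), (1,4), (1,3), (1,2), (1,1)]
arrival = 8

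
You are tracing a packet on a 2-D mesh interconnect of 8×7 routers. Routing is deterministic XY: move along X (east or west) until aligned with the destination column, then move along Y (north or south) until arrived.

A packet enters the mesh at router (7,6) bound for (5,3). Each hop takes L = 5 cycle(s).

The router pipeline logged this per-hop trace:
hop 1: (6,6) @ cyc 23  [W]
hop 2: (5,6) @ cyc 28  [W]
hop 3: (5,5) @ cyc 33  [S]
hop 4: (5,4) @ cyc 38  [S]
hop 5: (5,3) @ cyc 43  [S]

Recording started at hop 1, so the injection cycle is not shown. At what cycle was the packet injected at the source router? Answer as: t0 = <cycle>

t0 = 18

cyc[1] = 23 and cyc[k] = t0 + k·L for every k.
Subtract one hop: t0 = 23 − 5 = 18.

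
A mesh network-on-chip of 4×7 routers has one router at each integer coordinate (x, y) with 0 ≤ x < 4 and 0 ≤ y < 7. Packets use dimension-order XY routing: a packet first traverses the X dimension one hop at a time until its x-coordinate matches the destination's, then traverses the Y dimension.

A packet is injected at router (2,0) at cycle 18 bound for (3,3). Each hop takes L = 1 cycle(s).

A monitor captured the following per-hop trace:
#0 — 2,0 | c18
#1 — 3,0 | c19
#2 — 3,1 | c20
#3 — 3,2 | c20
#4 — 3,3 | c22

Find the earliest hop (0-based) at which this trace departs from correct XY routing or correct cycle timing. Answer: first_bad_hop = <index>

[1] (+1,+0) / 1c ⇒ ok
[2] (+0,+1) / 1c ⇒ ok
[3] (+0,+1) / 0c ⇒ BAD: Δcyc=0≠L

first_bad_hop = 3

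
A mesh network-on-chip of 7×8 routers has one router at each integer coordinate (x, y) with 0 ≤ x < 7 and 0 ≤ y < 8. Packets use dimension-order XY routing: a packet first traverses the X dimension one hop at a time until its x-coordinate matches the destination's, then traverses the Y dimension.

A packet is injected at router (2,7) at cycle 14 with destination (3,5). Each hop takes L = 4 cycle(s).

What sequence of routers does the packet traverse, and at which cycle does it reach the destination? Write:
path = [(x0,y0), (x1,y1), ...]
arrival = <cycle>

path = [(2,7), (3,7), (3,6), (3,5)]
arrival = 26

#0 — 2,7 | c14
#1 — 3,7 | c18 | E
#2 — 3,6 | c22 | S
#3 — 3,5 | c26 | S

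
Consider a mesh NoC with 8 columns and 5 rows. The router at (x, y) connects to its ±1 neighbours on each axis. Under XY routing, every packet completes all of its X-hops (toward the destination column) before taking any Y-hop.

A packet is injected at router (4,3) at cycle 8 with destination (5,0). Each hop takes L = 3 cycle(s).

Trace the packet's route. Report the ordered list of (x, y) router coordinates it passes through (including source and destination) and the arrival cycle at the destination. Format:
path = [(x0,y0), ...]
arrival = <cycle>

#0 — 4,3 | c8
#1 — 5,3 | c11 | E
#2 — 5,2 | c14 | S
#3 — 5,1 | c17 | S
#4 — 5,0 | c20 | S

path = [(4,3), (5,3), (5,2), (5,1), (5,0)]
arrival = 20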